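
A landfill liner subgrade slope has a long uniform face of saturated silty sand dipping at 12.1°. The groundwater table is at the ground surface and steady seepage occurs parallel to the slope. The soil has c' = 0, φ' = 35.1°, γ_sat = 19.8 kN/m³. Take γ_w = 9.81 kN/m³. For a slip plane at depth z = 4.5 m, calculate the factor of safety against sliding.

FS = 1.65

With seepage parallel to the slope and the water table at the surface, the effective normal stress on the slip plane uses the buoyant unit weight γ' = γ_sat − γ_w while the driving shear stress uses γ_sat:
FS = [c' + γ' z cos²β tanφ'] / [γ_sat z sinβ cosβ]
(For c' = 0 this reduces to FS = (γ'/γ_sat)·tanφ'/tanβ.)
γ' = 19.8 − 9.81 = 9.99 kN/m³
Numerator = 0.0 + 9.99·4.5·cos²12.1°·tan35.1° = 0.0 + 9.99·4.5·0.9561·0.7028 = 30.207 kPa
Denominator = 19.8·4.5·sin12.1°·cos12.1° = 19.8·4.5·0.2096·0.9778 = 18.262 kPa
FS = 30.207 / 18.262 = 1.654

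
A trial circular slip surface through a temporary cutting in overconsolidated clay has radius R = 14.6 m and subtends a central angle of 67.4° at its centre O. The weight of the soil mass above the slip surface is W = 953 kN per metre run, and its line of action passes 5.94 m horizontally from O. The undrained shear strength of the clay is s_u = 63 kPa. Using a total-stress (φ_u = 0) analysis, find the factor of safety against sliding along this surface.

FS = 2.79

Taking moments about the centre O, the resisting moment is provided by the undrained shear strength acting along the arc:
Arc length L_a = R·θ = 14.6·(67.4°·π/180) = 14.6·1.1764 = 17.17 m
M_R = s_u·L_a·R = 63·17.17·14.6 = 15797.3 kN·m/m
M_D = W·d = 953·5.94 = 5660.8 kN·m/m
FS = M_R / M_D = 15797.3 / 5660.8 = 2.791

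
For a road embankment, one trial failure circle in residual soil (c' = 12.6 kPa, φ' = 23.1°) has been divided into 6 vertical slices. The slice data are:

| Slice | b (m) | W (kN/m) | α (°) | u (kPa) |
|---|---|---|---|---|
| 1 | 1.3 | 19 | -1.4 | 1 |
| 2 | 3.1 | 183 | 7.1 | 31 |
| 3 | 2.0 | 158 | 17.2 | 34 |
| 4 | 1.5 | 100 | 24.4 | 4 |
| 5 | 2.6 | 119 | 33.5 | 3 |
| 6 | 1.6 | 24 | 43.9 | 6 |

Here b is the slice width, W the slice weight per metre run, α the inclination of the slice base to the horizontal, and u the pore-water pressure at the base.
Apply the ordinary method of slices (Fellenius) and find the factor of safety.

Ordinary method of slices: FS = Σ[c'·Δl_i + (W_i cosα_i − u_i·Δl_i)·tanφ'] / Σ W_i sinα_i, with Δl_i = b_i / cosα_i.
Slice 1: Δl = 1.3/cos(-1.4°) = 1.300 m; N'_1 = 19·cos(-1.4°) − 1·1.300 = 17.7; c'Δl = 16.38; W sinα = -0.5
Slice 2: Δl = 3.1/cos7.1° = 3.124 m; N'_2 = 183·cos7.1° − 31·3.124 = 84.8; c'Δl = 39.36; W sinα = 22.6
Slice 3: Δl = 2.0/cos17.2° = 2.094 m; N'_3 = 158·cos17.2° − 34·2.094 = 79.8; c'Δl = 26.38; W sinα = 46.7
Slice 4: Δl = 1.5/cos24.4° = 1.647 m; N'_4 = 100·cos24.4° − 4·1.647 = 84.5; c'Δl = 20.75; W sinα = 41.3
Slice 5: Δl = 2.6/cos33.5° = 3.118 m; N'_5 = 119·cos33.5° − 3·3.118 = 89.9; c'Δl = 39.29; W sinα = 65.7
Slice 6: Δl = 1.6/cos43.9° = 2.221 m; N'_6 = 24·cos43.9° − 6·2.221 = 4.0; c'Δl = 27.98; W sinα = 16.6
Σc'Δl = 170.1 kN/m; ΣN' = 360.5 kN/m; ΣW sinα = 192.5 kN/m
Resisting = 170.1 + 360.5·tan23.1° = 170.1 + 153.8 = 323.9 kN/m
FS = 323.9 / 192.5 = 1.683

FS = 1.68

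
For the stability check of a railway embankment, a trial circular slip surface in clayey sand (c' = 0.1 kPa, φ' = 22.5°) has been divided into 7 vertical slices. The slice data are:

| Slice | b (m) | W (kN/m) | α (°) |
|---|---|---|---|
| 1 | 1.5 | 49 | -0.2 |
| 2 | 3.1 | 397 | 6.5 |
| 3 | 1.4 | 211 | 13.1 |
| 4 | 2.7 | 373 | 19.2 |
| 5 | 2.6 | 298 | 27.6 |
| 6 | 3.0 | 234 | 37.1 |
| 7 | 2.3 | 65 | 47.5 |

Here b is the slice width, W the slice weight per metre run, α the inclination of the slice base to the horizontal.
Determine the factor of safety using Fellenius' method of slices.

Ordinary method of slices: FS = Σ[c'·Δl_i + (W_i cosα_i)·tanφ'] / Σ W_i sinα_i, with Δl_i = b_i / cosα_i.
Slice 1: Δl = 1.5/cos(-0.2°) = 1.500 m; N'_1 = 49·cos(-0.2°) = 49.0; c'Δl = 0.15; W sinα = -0.2
Slice 2: Δl = 3.1/cos6.5° = 3.120 m; N'_2 = 397·cos6.5° = 394.4; c'Δl = 0.31; W sinα = 44.9
Slice 3: Δl = 1.4/cos13.1° = 1.437 m; N'_3 = 211·cos13.1° = 205.5; c'Δl = 0.14; W sinα = 47.8
Slice 4: Δl = 2.7/cos19.2° = 2.859 m; N'_4 = 373·cos19.2° = 352.3; c'Δl = 0.29; W sinα = 122.7
Slice 5: Δl = 2.6/cos27.6° = 2.934 m; N'_5 = 298·cos27.6° = 264.1; c'Δl = 0.29; W sinα = 138.1
Slice 6: Δl = 3.0/cos37.1° = 3.761 m; N'_6 = 234·cos37.1° = 186.6; c'Δl = 0.38; W sinα = 141.2
Slice 7: Δl = 2.3/cos47.5° = 3.404 m; N'_7 = 65·cos47.5° = 43.9; c'Δl = 0.34; W sinα = 47.9
Σc'Δl = 1.9 kN/m; ΣN' = 1495.8 kN/m; ΣW sinα = 542.4 kN/m
Resisting = 1.9 + 1495.8·tan22.5° = 1.9 + 619.6 = 621.5 kN/m
FS = 621.5 / 542.4 = 1.146

FS = 1.15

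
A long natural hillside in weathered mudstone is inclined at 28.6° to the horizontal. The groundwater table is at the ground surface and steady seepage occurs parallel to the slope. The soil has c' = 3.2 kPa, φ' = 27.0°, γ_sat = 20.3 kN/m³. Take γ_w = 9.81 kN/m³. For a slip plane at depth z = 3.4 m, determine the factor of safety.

With seepage parallel to the slope and the water table at the surface, the effective normal stress on the slip plane uses the buoyant unit weight γ' = γ_sat − γ_w while the driving shear stress uses γ_sat:
FS = [c' + γ' z cos²β tanφ'] / [γ_sat z sinβ cosβ]
γ' = 20.3 − 9.81 = 10.49 kN/m³
Numerator = 3.2 + 10.49·3.4·cos²28.6°·tan27.0° = 3.2 + 10.49·3.4·0.7709·0.5095 = 17.209 kPa
Denominator = 20.3·3.4·sin28.6°·cos28.6° = 20.3·3.4·0.4787·0.8780 = 29.008 kPa
FS = 17.209 / 29.008 = 0.593

FS = 0.59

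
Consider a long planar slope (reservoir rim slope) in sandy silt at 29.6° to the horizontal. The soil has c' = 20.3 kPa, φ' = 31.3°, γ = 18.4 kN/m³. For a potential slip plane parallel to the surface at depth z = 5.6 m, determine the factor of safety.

FS = 1.53

For an infinite slope with a slip plane parallel to the surface (no pore pressure): FS = [c' + γz cos²β tanφ'] / [γz sinβ cosβ].
γz = 18.4·5.6 = 103.04 kN/m²
Numerator = 20.3 + 103.04·cos²29.6°·tan31.3° = 20.3 + 103.04·0.7560·0.6080 = 67.664 kPa
Denominator = 103.04·sin29.6°·cos29.6° = 103.04·0.4939·0.8695 = 44.254 kPa
FS = 67.664 / 44.254 = 1.529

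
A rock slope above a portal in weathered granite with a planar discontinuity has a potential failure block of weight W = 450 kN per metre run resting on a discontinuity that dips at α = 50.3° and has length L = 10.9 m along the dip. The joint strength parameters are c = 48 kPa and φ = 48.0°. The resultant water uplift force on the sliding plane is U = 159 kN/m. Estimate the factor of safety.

FS = 1.92

Resolving the block weight along and normal to the plane and applying the Mohr–Coulomb strength on the joint:
N' = W cosα − U = 450·cos50.3° − 159 = 128.4 kN/m
Driving force T = W sinα = 450·sin50.3° = 346.2 kN/m
Resisting force R = c·L + N'·tanφ = 48·10.9 + 128.4·tan48.0° = 523.2 + 142.7 = 665.9 kN/m
FS = R / T = 665.9 / 346.2 = 1.923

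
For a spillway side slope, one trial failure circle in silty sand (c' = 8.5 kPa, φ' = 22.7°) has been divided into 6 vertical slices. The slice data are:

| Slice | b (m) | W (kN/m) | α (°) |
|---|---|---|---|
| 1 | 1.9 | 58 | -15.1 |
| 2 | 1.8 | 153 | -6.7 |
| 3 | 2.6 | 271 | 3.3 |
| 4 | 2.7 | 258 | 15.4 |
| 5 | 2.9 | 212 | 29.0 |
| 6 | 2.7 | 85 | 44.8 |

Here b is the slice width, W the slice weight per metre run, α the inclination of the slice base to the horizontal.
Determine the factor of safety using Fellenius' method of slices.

Ordinary method of slices: FS = Σ[c'·Δl_i + (W_i cosα_i)·tanφ'] / Σ W_i sinα_i, with Δl_i = b_i / cosα_i.
Slice 1: Δl = 1.9/cos(-15.1°) = 1.968 m; N'_1 = 58·cos(-15.1°) = 56.0; c'Δl = 16.73; W sinα = -15.1
Slice 2: Δl = 1.8/cos(-6.7°) = 1.812 m; N'_2 = 153·cos(-6.7°) = 152.0; c'Δl = 15.41; W sinα = -17.9
Slice 3: Δl = 2.6/cos3.3° = 2.604 m; N'_3 = 271·cos3.3° = 270.6; c'Δl = 22.14; W sinα = 15.6
Slice 4: Δl = 2.7/cos15.4° = 2.801 m; N'_4 = 258·cos15.4° = 248.7; c'Δl = 23.80; W sinα = 68.5
Slice 5: Δl = 2.9/cos29.0° = 3.316 m; N'_5 = 212·cos29.0° = 185.4; c'Δl = 28.18; W sinα = 102.8
Slice 6: Δl = 2.7/cos44.8° = 3.805 m; N'_6 = 85·cos44.8° = 60.3; c'Δl = 32.34; W sinα = 59.9
Σc'Δl = 138.6 kN/m; ΣN' = 973.0 kN/m; ΣW sinα = 213.8 kN/m
Resisting = 138.6 + 973.0·tan22.7° = 138.6 + 407.0 = 545.6 kN/m
FS = 545.6 / 213.8 = 2.552

FS = 2.55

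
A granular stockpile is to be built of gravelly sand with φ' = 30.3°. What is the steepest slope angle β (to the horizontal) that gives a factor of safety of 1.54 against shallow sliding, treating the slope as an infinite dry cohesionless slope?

β = 20.8°

For an infinite dry cohesionless slope FS = tanφ'/tanβ, so tanβ = tanφ' / FS.
tanβ = tan30.3° / 1.54 = 0.5844 / 1.54 = 0.3794
β = arctan(0.3794) = 20.78°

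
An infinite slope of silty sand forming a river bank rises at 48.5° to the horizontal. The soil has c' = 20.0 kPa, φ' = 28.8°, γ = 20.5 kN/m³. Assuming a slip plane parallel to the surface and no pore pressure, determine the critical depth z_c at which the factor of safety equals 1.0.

z_c = 3.83 m

Setting FS = 1.00 in FS = [c' + γz cos²β tanφ'] / [γz sinβ cosβ] and solving for z:
z = c' / [γ cosβ (FS·sinβ − cosβ·tanφ')]
  = 20.0 / [20.5·cos48.5°·(1.00·sin48.5° − cos48.5°·tan28.8°)]
  = 20.0 / [20.5·0.6626·(1.00·0.7490 − 0.6626·0.5498)]
  = 20.0 / 5.2253 = 3.827 m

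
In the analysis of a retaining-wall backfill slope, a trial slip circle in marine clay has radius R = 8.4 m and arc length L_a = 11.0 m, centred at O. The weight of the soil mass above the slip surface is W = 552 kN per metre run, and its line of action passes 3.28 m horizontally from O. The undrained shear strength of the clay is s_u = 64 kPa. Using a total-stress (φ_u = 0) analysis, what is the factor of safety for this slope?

Taking moments about the centre O, the resisting moment is provided by the undrained shear strength acting along the arc:
M_R = s_u·L_a·R = 64·11.00·8.4 = 5913.6 kN·m/m
M_D = W·d = 552·3.28 = 1810.6 kN·m/m
FS = M_R / M_D = 5913.6 / 1810.6 = 3.266

FS = 3.27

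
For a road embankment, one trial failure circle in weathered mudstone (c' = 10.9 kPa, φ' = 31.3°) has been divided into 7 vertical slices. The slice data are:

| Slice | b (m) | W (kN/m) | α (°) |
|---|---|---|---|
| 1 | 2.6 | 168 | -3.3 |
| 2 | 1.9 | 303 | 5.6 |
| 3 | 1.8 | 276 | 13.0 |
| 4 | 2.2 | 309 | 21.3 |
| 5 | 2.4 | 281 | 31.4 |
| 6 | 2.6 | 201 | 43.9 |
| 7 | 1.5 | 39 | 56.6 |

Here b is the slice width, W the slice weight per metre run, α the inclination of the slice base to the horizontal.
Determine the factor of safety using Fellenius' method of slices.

FS = 2.08

Ordinary method of slices: FS = Σ[c'·Δl_i + (W_i cosα_i)·tanφ'] / Σ W_i sinα_i, with Δl_i = b_i / cosα_i.
Slice 1: Δl = 2.6/cos(-3.3°) = 2.604 m; N'_1 = 168·cos(-3.3°) = 167.7; c'Δl = 28.39; W sinα = -9.7
Slice 2: Δl = 1.9/cos5.6° = 1.909 m; N'_2 = 303·cos5.6° = 301.6; c'Δl = 20.81; W sinα = 29.6
Slice 3: Δl = 1.8/cos13.0° = 1.847 m; N'_3 = 276·cos13.0° = 268.9; c'Δl = 20.14; W sinα = 62.1
Slice 4: Δl = 2.2/cos21.3° = 2.361 m; N'_4 = 309·cos21.3° = 287.9; c'Δl = 25.74; W sinα = 112.2
Slice 5: Δl = 2.4/cos31.4° = 2.812 m; N'_5 = 281·cos31.4° = 239.8; c'Δl = 30.65; W sinα = 146.4
Slice 6: Δl = 2.6/cos43.9° = 3.608 m; N'_6 = 201·cos43.9° = 144.8; c'Δl = 39.33; W sinα = 139.4
Slice 7: Δl = 1.5/cos56.6° = 2.725 m; N'_7 = 39·cos56.6° = 21.5; c'Δl = 29.70; W sinα = 32.6
Σc'Δl = 194.8 kN/m; ΣN' = 1432.2 kN/m; ΣW sinα = 512.6 kN/m
Resisting = 194.8 + 1432.2·tan31.3° = 194.8 + 870.8 = 1065.6 kN/m
FS = 1065.6 / 512.6 = 2.079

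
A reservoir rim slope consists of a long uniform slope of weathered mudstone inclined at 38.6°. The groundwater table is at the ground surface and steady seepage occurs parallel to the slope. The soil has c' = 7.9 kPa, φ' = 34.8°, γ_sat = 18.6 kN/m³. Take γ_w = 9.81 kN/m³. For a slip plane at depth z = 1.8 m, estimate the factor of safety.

FS = 0.90

With seepage parallel to the slope and the water table at the surface, the effective normal stress on the slip plane uses the buoyant unit weight γ' = γ_sat − γ_w while the driving shear stress uses γ_sat:
FS = [c' + γ' z cos²β tanφ'] / [γ_sat z sinβ cosβ]
γ' = 18.6 − 9.81 = 8.79 kN/m³
Numerator = 7.9 + 8.79·1.8·cos²38.6°·tan34.8° = 7.9 + 8.79·1.8·0.6108·0.6950 = 14.616 kPa
Denominator = 18.6·1.8·sin38.6°·cos38.6° = 18.6·1.8·0.6239·0.7815 = 16.324 kPa
FS = 14.616 / 16.324 = 0.895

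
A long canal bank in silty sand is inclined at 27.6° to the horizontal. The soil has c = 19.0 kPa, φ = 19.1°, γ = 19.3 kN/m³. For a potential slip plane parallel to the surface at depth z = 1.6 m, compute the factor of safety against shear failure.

For an infinite slope with a slip plane parallel to the surface (no pore pressure): FS = [c + γz cos²β tanφ] / [γz sinβ cosβ].
γz = 19.3·1.6 = 30.88 kN/m²
Numerator = 19.0 + 30.88·cos²27.6°·tan19.1° = 19.0 + 30.88·0.7854·0.3463 = 27.398 kPa
Denominator = 30.88·sin27.6°·cos27.6° = 30.88·0.4633·0.8862 = 12.679 kPa
FS = 27.398 / 12.679 = 2.161

FS = 2.16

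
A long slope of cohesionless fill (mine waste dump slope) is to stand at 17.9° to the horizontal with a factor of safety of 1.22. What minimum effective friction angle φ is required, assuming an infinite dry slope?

FS = tanφ/tanβ ⇒ tanφ = FS · tanβ = 1.22 · tan17.9° = 0.3940
φ = arctan(0.3940) = 21.51°

φ = 21.5°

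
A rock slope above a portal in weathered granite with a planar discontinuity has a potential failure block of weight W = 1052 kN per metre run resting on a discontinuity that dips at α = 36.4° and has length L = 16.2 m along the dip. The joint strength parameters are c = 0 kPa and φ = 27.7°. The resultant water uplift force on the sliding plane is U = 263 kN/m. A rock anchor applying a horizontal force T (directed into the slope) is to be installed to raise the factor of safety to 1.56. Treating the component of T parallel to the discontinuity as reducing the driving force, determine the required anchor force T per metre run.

T = 426 kN/m

Resolving forces along and normal to the sliding plane, with the horizontal anchor force T adding T·sinα to the effective normal force and T·cosα acting up the plane against the driving force:
FS = [cL + (W cosα − U + T sinα) tanφ] / [W sinα − T cosα]
Without the anchor: N' = 583.7 kN/m, driving T_d = 624.3 kN/m, resisting R = 0·16.2 + 583.7·tan27.7° = 306.5 kN/m, FS = 0.49.
Setting FS = 1.56 and solving for T:
1.56·(624.3 − T cos36.4°) = 306.5 + T sin36.4°·tan27.7°
T·(sin36.4°·tan27.7° + 1.56·cos36.4°) = 1.56·624.3 − 306.5
T·(0.5934·0.5250 + 1.56·0.8049) = 973.9 − 306.5 = 667.4
T·1.5672 = 667.4
T = 425.9 kN/m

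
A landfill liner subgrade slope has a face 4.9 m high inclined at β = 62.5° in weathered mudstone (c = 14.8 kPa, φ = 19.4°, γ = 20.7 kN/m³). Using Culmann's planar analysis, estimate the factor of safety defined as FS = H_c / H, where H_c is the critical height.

H_c = (4c/γ) · sinβ cosφ / [1 − cos(β − φ)]
    = (4·14.8/20.7) · sin62.5°·cos19.4° / [1 − cos43.1°]
    = 2.860 · 0.8366 / 0.2698 = 8.87 m
FS = H_c / H = 8.87 / 4.9 = 1.810

FS = 1.81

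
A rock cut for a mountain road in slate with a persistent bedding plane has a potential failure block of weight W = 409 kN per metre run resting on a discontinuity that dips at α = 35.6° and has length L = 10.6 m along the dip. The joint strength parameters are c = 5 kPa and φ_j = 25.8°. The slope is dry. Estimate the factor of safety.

Resolving the block weight along and normal to the plane and applying the Mohr–Coulomb strength on the joint:
N' = W cosα = 409·cos35.6° = 332.6 kN/m
Driving force T = W sinα = 409·sin35.6° = 238.1 kN/m
Resisting force R = c·L + N'·tanφ_j = 5·10.6 + 332.6·tan25.8° = 53.0 + 160.8 = 213.8 kN/m
FS = R / T = 213.8 / 238.1 = 0.898

FS = 0.90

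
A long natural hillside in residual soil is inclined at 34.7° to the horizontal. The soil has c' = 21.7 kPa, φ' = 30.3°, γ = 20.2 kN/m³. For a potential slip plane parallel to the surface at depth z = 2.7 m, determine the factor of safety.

For an infinite slope with a slip plane parallel to the surface (no pore pressure): FS = [c' + γz cos²β tanφ'] / [γz sinβ cosβ].
γz = 20.2·2.7 = 54.54 kN/m²
Numerator = 21.7 + 54.54·cos²34.7°·tan30.3° = 21.7 + 54.54·0.6759·0.5844 = 43.242 kPa
Denominator = 54.54·sin34.7°·cos34.7° = 54.54·0.5693·0.8221 = 25.526 kPa
FS = 43.242 / 25.526 = 1.694

FS = 1.69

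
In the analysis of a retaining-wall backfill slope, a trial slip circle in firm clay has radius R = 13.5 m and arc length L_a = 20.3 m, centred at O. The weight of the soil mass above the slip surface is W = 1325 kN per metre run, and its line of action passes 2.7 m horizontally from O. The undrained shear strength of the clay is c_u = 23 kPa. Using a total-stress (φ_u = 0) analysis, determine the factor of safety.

FS = 1.76

Taking moments about the centre O, the resisting moment is provided by the undrained shear strength acting along the arc:
M_R = c_u·L_a·R = 23·20.30·13.5 = 6303.2 kN·m/m
M_D = W·d = 1325·2.7 = 3577.5 kN·m/m
FS = M_R / M_D = 6303.2 / 3577.5 = 1.762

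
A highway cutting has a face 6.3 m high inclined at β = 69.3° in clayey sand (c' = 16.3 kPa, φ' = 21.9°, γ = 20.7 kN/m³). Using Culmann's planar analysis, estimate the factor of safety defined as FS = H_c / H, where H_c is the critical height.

H_c = (4c'/γ) · sinβ cosφ' / [1 − cos(β − φ')]
    = (4·16.3/20.7) · sin69.3°·cos21.9° / [1 − cos47.4°]
    = 3.150 · 0.8679 / 0.3231 = 8.46 m
FS = H_c / H = 8.46 / 6.3 = 1.343

FS = 1.34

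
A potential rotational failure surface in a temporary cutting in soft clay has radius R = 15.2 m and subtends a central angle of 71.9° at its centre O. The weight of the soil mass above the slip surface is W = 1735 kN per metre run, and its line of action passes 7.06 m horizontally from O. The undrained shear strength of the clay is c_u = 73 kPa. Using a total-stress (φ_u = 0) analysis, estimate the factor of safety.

Taking moments about the centre O, the resisting moment is provided by the undrained shear strength acting along the arc:
Arc length L_a = R·θ = 15.2·(71.9°·π/180) = 15.2·1.2549 = 19.07 m
M_R = c_u·L_a·R = 73·19.07·15.2 = 21164.9 kN·m/m
M_D = W·d = 1735·7.06 = 12249.1 kN·m/m
FS = M_R / M_D = 21164.9 / 12249.1 = 1.728

FS = 1.73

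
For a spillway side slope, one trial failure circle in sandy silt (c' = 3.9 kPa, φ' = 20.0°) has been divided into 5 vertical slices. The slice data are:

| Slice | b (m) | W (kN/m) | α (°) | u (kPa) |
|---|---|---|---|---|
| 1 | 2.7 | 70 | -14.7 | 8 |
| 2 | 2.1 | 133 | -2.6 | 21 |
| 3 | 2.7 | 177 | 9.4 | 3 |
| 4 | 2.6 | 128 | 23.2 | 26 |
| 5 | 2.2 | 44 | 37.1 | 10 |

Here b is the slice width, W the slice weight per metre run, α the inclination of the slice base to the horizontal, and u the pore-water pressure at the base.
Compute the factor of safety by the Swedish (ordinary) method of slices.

Ordinary method of slices: FS = Σ[c'·Δl_i + (W_i cosα_i − u_i·Δl_i)·tanφ'] / Σ W_i sinα_i, with Δl_i = b_i / cosα_i.
Slice 1: Δl = 2.7/cos(-14.7°) = 2.791 m; N'_1 = 70·cos(-14.7°) − 8·2.791 = 45.4; c'Δl = 10.89; W sinα = -17.8
Slice 2: Δl = 2.1/cos(-2.6°) = 2.102 m; N'_2 = 133·cos(-2.6°) − 21·2.102 = 88.7; c'Δl = 8.20; W sinα = -6.0
Slice 3: Δl = 2.7/cos9.4° = 2.737 m; N'_3 = 177·cos9.4° − 3·2.737 = 166.4; c'Δl = 10.67; W sinα = 28.9
Slice 4: Δl = 2.6/cos23.2° = 2.829 m; N'_4 = 128·cos23.2° − 26·2.829 = 44.1; c'Δl = 11.03; W sinα = 50.4
Slice 5: Δl = 2.2/cos37.1° = 2.758 m; N'_5 = 44·cos37.1° − 10·2.758 = 7.5; c'Δl = 10.76; W sinα = 26.5
Σc'Δl = 51.5 kN/m; ΣN' = 352.1 kN/m; ΣW sinα = 82.1 kN/m
Resisting = 51.5 + 352.1·tan20.0° = 51.5 + 128.2 = 179.7 kN/m
FS = 179.7 / 82.1 = 2.189

FS = 2.19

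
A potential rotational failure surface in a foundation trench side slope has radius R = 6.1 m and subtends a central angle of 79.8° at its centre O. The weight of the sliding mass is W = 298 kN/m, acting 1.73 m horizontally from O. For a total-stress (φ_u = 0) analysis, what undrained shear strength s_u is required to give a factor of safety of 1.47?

s_u = 14.6 kPa

FS = s_u·L_a·R / (W·d), so s_u = FS·W·d / (L_a·R).
Arc length L_a = R·θ = 6.1·(79.8°·π/180) = 6.1·1.3928 = 8.50 m
s_u = 1.47·298·1.73 / (8.50·6.1) = 757.8 / 51.83 = 14.62 kPa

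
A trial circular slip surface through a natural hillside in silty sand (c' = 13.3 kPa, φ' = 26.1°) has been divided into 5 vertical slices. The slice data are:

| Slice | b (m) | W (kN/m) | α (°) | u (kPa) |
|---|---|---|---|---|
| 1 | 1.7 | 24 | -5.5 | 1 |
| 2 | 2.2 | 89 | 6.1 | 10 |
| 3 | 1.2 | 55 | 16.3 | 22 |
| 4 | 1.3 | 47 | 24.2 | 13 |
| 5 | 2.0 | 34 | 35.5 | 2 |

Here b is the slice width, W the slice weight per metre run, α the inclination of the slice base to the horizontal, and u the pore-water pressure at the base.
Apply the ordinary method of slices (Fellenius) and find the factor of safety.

FS = 3.23

Ordinary method of slices: FS = Σ[c'·Δl_i + (W_i cosα_i − u_i·Δl_i)·tanφ'] / Σ W_i sinα_i, with Δl_i = b_i / cosα_i.
Slice 1: Δl = 1.7/cos(-5.5°) = 1.708 m; N'_1 = 24·cos(-5.5°) − 1·1.708 = 22.2; c'Δl = 22.71; W sinα = -2.3
Slice 2: Δl = 2.2/cos6.1° = 2.213 m; N'_2 = 89·cos6.1° − 10·2.213 = 66.4; c'Δl = 29.43; W sinα = 9.5
Slice 3: Δl = 1.2/cos16.3° = 1.250 m; N'_3 = 55·cos16.3° − 22·1.250 = 25.3; c'Δl = 16.63; W sinα = 15.4
Slice 4: Δl = 1.3/cos24.2° = 1.425 m; N'_4 = 47·cos24.2° − 13·1.425 = 24.3; c'Δl = 18.96; W sinα = 19.3
Slice 5: Δl = 2.0/cos35.5° = 2.457 m; N'_5 = 34·cos35.5° − 2·2.457 = 22.8; c'Δl = 32.67; W sinα = 19.7
Σc'Δl = 120.4 kN/m; ΣN' = 160.9 kN/m; ΣW sinα = 61.6 kN/m
Resisting = 120.4 + 160.9·tan26.1° = 120.4 + 78.8 = 199.2 kN/m
FS = 199.2 / 61.6 = 3.234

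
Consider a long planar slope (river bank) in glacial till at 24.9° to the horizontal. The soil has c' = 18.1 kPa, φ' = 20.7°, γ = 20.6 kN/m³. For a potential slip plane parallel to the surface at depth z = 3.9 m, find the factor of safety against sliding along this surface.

FS = 1.40

For an infinite slope with a slip plane parallel to the surface (no pore pressure): FS = [c' + γz cos²β tanφ'] / [γz sinβ cosβ].
γz = 20.6·3.9 = 80.34 kN/m²
Numerator = 18.1 + 80.34·cos²24.9°·tan20.7° = 18.1 + 80.34·0.8227·0.3779 = 43.076 kPa
Denominator = 80.34·sin24.9°·cos24.9° = 80.34·0.4210·0.9070 = 30.682 kPa
FS = 43.076 / 30.682 = 1.404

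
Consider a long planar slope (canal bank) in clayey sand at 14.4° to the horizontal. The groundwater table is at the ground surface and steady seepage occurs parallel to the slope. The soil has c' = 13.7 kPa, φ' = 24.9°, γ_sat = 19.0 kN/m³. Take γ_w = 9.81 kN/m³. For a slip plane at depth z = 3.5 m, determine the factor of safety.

FS = 1.73

With seepage parallel to the slope and the water table at the surface, the effective normal stress on the slip plane uses the buoyant unit weight γ' = γ_sat − γ_w while the driving shear stress uses γ_sat:
FS = [c' + γ' z cos²β tanφ'] / [γ_sat z sinβ cosβ]
γ' = 19.0 − 9.81 = 9.19 kN/m³
Numerator = 13.7 + 9.19·3.5·cos²14.4°·tan24.9° = 13.7 + 9.19·3.5·0.9382·0.4642 = 27.707 kPa
Denominator = 19.0·3.5·sin14.4°·cos14.4° = 19.0·3.5·0.2487·0.9686 = 16.018 kPa
FS = 27.707 / 16.018 = 1.730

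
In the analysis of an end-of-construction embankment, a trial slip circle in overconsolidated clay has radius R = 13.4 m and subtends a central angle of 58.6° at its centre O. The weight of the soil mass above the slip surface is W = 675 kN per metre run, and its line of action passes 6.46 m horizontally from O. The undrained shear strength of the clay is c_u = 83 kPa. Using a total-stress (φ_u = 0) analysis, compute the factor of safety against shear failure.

FS = 3.50

Taking moments about the centre O, the resisting moment is provided by the undrained shear strength acting along the arc:
Arc length L_a = R·θ = 13.4·(58.6°·π/180) = 13.4·1.0228 = 13.71 m
M_R = c_u·L_a·R = 83·13.71·13.4 = 15242.7 kN·m/m
M_D = W·d = 675·6.46 = 4360.5 kN·m/m
FS = M_R / M_D = 15242.7 / 4360.5 = 3.496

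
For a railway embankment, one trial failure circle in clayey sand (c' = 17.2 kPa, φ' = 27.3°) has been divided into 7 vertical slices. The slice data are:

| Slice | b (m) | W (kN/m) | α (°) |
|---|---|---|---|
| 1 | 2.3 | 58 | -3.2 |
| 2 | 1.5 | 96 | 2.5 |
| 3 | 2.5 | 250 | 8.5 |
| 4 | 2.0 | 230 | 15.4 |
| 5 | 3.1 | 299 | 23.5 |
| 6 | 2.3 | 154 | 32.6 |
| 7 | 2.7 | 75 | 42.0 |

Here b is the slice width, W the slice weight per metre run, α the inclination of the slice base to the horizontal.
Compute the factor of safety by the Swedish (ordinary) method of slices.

FS = 2.48

Ordinary method of slices: FS = Σ[c'·Δl_i + (W_i cosα_i)·tanφ'] / Σ W_i sinα_i, with Δl_i = b_i / cosα_i.
Slice 1: Δl = 2.3/cos(-3.2°) = 2.304 m; N'_1 = 58·cos(-3.2°) = 57.9; c'Δl = 39.62; W sinα = -3.2
Slice 2: Δl = 1.5/cos2.5° = 1.501 m; N'_2 = 96·cos2.5° = 95.9; c'Δl = 25.82; W sinα = 4.2
Slice 3: Δl = 2.5/cos8.5° = 2.528 m; N'_3 = 250·cos8.5° = 247.3; c'Δl = 43.48; W sinα = 37.0
Slice 4: Δl = 2.0/cos15.4° = 2.074 m; N'_4 = 230·cos15.4° = 221.7; c'Δl = 35.68; W sinα = 61.1
Slice 5: Δl = 3.1/cos23.5° = 3.380 m; N'_5 = 299·cos23.5° = 274.2; c'Δl = 58.14; W sinα = 119.2
Slice 6: Δl = 2.3/cos32.6° = 2.730 m; N'_6 = 154·cos32.6° = 129.7; c'Δl = 46.96; W sinα = 83.0
Slice 7: Δl = 2.7/cos42.0° = 3.633 m; N'_7 = 75·cos42.0° = 55.7; c'Δl = 62.49; W sinα = 50.2
Σc'Δl = 312.2 kN/m; ΣN' = 1082.5 kN/m; ΣW sinα = 351.4 kN/m
Resisting = 312.2 + 1082.5·tan27.3° = 312.2 + 558.7 = 870.9 kN/m
FS = 870.9 / 351.4 = 2.479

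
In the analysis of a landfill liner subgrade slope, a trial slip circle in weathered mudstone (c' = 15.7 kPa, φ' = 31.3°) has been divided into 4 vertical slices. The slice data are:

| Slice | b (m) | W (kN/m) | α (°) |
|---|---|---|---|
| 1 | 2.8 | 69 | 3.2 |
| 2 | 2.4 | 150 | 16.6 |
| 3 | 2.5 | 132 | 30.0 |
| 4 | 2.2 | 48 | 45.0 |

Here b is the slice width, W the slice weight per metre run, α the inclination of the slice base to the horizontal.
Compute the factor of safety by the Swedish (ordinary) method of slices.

FS = 2.71

Ordinary method of slices: FS = Σ[c'·Δl_i + (W_i cosα_i)·tanφ'] / Σ W_i sinα_i, with Δl_i = b_i / cosα_i.
Slice 1: Δl = 2.8/cos3.2° = 2.804 m; N'_1 = 69·cos3.2° = 68.9; c'Δl = 44.03; W sinα = 3.9
Slice 2: Δl = 2.4/cos16.6° = 2.504 m; N'_2 = 150·cos16.6° = 143.7; c'Δl = 39.32; W sinα = 42.9
Slice 3: Δl = 2.5/cos30.0° = 2.887 m; N'_3 = 132·cos30.0° = 114.3; c'Δl = 45.32; W sinα = 66.0
Slice 4: Δl = 2.2/cos45.0° = 3.111 m; N'_4 = 48·cos45.0° = 33.9; c'Δl = 48.85; W sinα = 33.9
Σc'Δl = 177.5 kN/m; ΣN' = 360.9 kN/m; ΣW sinα = 146.6 kN/m
Resisting = 177.5 + 360.9·tan31.3° = 177.5 + 219.4 = 396.9 kN/m
FS = 396.9 / 146.6 = 2.707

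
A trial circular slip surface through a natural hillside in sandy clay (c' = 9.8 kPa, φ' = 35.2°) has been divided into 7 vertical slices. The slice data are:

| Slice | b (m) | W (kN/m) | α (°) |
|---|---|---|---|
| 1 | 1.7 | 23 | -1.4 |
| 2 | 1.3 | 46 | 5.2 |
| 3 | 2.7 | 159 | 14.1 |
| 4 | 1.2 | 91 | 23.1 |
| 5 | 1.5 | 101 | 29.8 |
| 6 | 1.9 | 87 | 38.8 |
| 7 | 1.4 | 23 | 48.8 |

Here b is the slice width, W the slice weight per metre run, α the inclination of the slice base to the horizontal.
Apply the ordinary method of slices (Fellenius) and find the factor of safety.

Ordinary method of slices: FS = Σ[c'·Δl_i + (W_i cosα_i)·tanφ'] / Σ W_i sinα_i, with Δl_i = b_i / cosα_i.
Slice 1: Δl = 1.7/cos(-1.4°) = 1.701 m; N'_1 = 23·cos(-1.4°) = 23.0; c'Δl = 16.66; W sinα = -0.6
Slice 2: Δl = 1.3/cos5.2° = 1.305 m; N'_2 = 46·cos5.2° = 45.8; c'Δl = 12.79; W sinα = 4.2
Slice 3: Δl = 2.7/cos14.1° = 2.784 m; N'_3 = 159·cos14.1° = 154.2; c'Δl = 27.28; W sinα = 38.7
Slice 4: Δl = 1.2/cos23.1° = 1.305 m; N'_4 = 91·cos23.1° = 83.7; c'Δl = 12.79; W sinα = 35.7
Slice 5: Δl = 1.5/cos29.8° = 1.729 m; N'_5 = 101·cos29.8° = 87.6; c'Δl = 16.94; W sinα = 50.2
Slice 6: Δl = 1.9/cos38.8° = 2.438 m; N'_6 = 87·cos38.8° = 67.8; c'Δl = 23.89; W sinα = 54.5
Slice 7: Δl = 1.4/cos48.8° = 2.125 m; N'_7 = 23·cos48.8° = 15.1; c'Δl = 20.83; W sinα = 17.3
Σc'Δl = 131.2 kN/m; ΣN' = 477.3 kN/m; ΣW sinα = 200.1 kN/m
Resisting = 131.2 + 477.3·tan35.2° = 131.2 + 336.7 = 467.9 kN/m
FS = 467.9 / 200.1 = 2.339

FS = 2.34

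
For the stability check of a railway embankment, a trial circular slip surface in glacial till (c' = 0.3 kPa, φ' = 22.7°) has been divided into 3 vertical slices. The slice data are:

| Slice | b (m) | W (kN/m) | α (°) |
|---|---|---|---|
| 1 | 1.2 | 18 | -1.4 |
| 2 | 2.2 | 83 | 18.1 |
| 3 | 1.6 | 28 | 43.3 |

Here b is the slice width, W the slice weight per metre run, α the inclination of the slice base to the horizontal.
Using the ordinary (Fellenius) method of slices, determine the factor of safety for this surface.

FS = 1.14

Ordinary method of slices: FS = Σ[c'·Δl_i + (W_i cosα_i)·tanφ'] / Σ W_i sinα_i, with Δl_i = b_i / cosα_i.
Slice 1: Δl = 1.2/cos(-1.4°) = 1.200 m; N'_1 = 18·cos(-1.4°) = 18.0; c'Δl = 0.36; W sinα = -0.4
Slice 2: Δl = 2.2/cos18.1° = 2.315 m; N'_2 = 83·cos18.1° = 78.9; c'Δl = 0.69; W sinα = 25.8
Slice 3: Δl = 1.6/cos43.3° = 2.198 m; N'_3 = 28·cos43.3° = 20.4; c'Δl = 0.66; W sinα = 19.2
Σc'Δl = 1.7 kN/m; ΣN' = 117.3 kN/m; ΣW sinα = 44.5 kN/m
Resisting = 1.7 + 117.3·tan22.7° = 1.7 + 49.1 = 50.8 kN/m
FS = 50.8 / 44.5 = 1.140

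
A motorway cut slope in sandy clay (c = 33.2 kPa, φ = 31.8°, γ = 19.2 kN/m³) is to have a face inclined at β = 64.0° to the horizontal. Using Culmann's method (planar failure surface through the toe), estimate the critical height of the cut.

H_c = 34.35 m

Culmann's analysis gives the critical failure plane at α_cr = (β + φ)/2 = (64.0 + 31.8)/2 = 47.9°, and the critical height
H_c = (4c/γ) · sinβ cosφ / [1 − cos(β − φ)]
    = (4·33.2/19.2) · sin64.0°·cos31.8° / [1 − cos(32.2°)]
    = 6.917 · 0.8988·0.8499 / [1 − 0.8462]
    = 6.917 · 0.7639 / 0.1538
    = 34.35 m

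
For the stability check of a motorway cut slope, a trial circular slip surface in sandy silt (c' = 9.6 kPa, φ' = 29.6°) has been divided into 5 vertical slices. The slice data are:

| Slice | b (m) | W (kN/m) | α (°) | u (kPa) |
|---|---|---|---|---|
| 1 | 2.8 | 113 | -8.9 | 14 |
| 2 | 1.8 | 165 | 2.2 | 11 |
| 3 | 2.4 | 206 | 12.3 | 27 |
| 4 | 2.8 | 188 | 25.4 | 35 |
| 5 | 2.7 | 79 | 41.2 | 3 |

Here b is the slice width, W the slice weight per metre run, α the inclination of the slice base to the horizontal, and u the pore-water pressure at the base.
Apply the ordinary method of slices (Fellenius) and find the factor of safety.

FS = 2.39

Ordinary method of slices: FS = Σ[c'·Δl_i + (W_i cosα_i − u_i·Δl_i)·tanφ'] / Σ W_i sinα_i, with Δl_i = b_i / cosα_i.
Slice 1: Δl = 2.8/cos(-8.9°) = 2.834 m; N'_1 = 113·cos(-8.9°) − 14·2.834 = 72.0; c'Δl = 27.21; W sinα = -17.5
Slice 2: Δl = 1.8/cos2.2° = 1.801 m; N'_2 = 165·cos2.2° − 11·1.801 = 145.1; c'Δl = 17.29; W sinα = 6.3
Slice 3: Δl = 2.4/cos12.3° = 2.456 m; N'_3 = 206·cos12.3° − 27·2.456 = 134.9; c'Δl = 23.58; W sinα = 43.9
Slice 4: Δl = 2.8/cos25.4° = 3.100 m; N'_4 = 188·cos25.4° − 35·3.100 = 61.3; c'Δl = 29.76; W sinα = 80.6
Slice 5: Δl = 2.7/cos41.2° = 3.588 m; N'_5 = 79·cos41.2° − 3·3.588 = 48.7; c'Δl = 34.45; W sinα = 52.0
Σc'Δl = 132.3 kN/m; ΣN' = 462.0 kN/m; ΣW sinα = 165.4 kN/m
Resisting = 132.3 + 462.0·tan29.6° = 132.3 + 262.4 = 394.7 kN/m
FS = 394.7 / 165.4 = 2.386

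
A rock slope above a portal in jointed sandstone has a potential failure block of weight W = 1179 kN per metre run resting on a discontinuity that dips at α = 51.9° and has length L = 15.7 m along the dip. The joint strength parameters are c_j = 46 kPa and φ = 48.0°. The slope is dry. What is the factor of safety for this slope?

Resolving the block weight along and normal to the plane and applying the Mohr–Coulomb strength on the joint:
N' = W cosα = 1179·cos51.9° = 727.5 kN/m
Driving force T = W sinα = 1179·sin51.9° = 927.8 kN/m
Resisting force R = c_j·L + N'·tanφ = 46·15.7 + 727.5·tan48.0° = 722.2 + 808.0 = 1530.2 kN/m
FS = R / T = 1530.2 / 927.8 = 1.649

FS = 1.65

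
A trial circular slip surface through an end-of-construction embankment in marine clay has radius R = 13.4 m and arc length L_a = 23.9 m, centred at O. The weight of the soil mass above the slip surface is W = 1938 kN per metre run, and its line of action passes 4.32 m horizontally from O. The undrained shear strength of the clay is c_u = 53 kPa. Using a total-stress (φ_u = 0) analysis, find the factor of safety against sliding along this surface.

FS = 2.03

Taking moments about the centre O, the resisting moment is provided by the undrained shear strength acting along the arc:
M_R = c_u·L_a·R = 53·23.90·13.4 = 16973.8 kN·m/m
M_D = W·d = 1938·4.32 = 8372.2 kN·m/m
FS = M_R / M_D = 16973.8 / 8372.2 = 2.027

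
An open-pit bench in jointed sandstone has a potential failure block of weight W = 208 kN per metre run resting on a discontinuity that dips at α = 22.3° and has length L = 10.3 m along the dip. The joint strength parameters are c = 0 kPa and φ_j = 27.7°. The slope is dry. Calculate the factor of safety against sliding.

FS = 1.28

Resolving the block weight along and normal to the plane and applying the Mohr–Coulomb strength on the joint:
N' = W cosα = 208·cos22.3° = 192.4 kN/m
Driving force T = W sinα = 208·sin22.3° = 78.9 kN/m
Resisting force R = c·L + N'·tanφ_j = 0·10.3 + 192.4·tan27.7° = 0.0 + 101.0 = 101.0 kN/m
FS = R / T = 101.0 / 78.9 = 1.280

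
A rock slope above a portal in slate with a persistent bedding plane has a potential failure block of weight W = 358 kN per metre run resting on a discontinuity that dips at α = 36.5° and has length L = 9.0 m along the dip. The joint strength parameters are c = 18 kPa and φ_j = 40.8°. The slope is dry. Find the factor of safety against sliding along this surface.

FS = 1.93

Resolving the block weight along and normal to the plane and applying the Mohr–Coulomb strength on the joint:
N' = W cosα = 358·cos36.5° = 287.8 kN/m
Driving force T = W sinα = 358·sin36.5° = 212.9 kN/m
Resisting force R = c·L + N'·tanφ_j = 18·9.0 + 287.8·tan40.8° = 162.0 + 248.4 = 410.4 kN/m
FS = R / T = 410.4 / 212.9 = 1.927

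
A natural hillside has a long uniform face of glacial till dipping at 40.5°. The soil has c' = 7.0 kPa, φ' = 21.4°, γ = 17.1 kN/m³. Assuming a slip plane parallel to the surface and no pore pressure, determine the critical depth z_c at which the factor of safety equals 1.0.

z_c = 1.53 m

Setting FS = 1.00 in FS = [c' + γz cos²β tanφ'] / [γz sinβ cosβ] and solving for z:
z = c' / [γ cosβ (FS·sinβ − cosβ·tanφ')]
  = 7.0 / [17.1·cos40.5°·(1.00·sin40.5° − cos40.5°·tan21.4°)]
  = 7.0 / [17.1·0.7604·(1.00·0.6494 − 0.7604·0.3919)]
  = 7.0 / 4.5699 = 1.532 m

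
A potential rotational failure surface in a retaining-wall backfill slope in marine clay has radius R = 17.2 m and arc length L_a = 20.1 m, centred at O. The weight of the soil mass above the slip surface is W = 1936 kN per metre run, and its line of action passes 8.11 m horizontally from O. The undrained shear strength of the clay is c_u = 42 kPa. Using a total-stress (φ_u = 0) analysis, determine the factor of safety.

Taking moments about the centre O, the resisting moment is provided by the undrained shear strength acting along the arc:
M_R = c_u·L_a·R = 42·20.10·17.2 = 14520.2 kN·m/m
M_D = W·d = 1936·8.11 = 15701.0 kN·m/m
FS = M_R / M_D = 14520.2 / 15701.0 = 0.925

FS = 0.92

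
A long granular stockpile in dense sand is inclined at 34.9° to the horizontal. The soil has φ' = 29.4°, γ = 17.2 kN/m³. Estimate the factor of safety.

FS = 0.81

For a dry cohesionless infinite slope the factor of safety is FS = tanφ' / tanβ.
FS = tan29.4° / tan34.9° = 0.5635 / 0.6976 = 0.808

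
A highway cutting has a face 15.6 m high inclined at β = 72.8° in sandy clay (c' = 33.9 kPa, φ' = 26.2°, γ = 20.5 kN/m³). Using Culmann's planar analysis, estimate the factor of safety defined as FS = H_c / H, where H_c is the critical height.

FS = 1.16

H_c = (4c'/γ) · sinβ cosφ' / [1 − cos(β − φ')]
    = (4·33.9/20.5) · sin72.8°·cos26.2° / [1 − cos46.6°]
    = 6.615 · 0.8571 / 0.3129 = 18.12 m
FS = H_c / H = 18.12 / 15.6 = 1.161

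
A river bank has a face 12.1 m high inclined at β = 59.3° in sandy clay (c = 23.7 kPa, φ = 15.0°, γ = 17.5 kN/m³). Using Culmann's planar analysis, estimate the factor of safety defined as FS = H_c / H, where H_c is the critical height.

FS = 1.31

H_c = (4c/γ) · sinβ cosφ / [1 − cos(β − φ)]
    = (4·23.7/17.5) · sin59.3°·cos15.0° / [1 − cos44.3°]
    = 5.417 · 0.8306 / 0.2843 = 15.83 m
FS = H_c / H = 15.83 / 12.1 = 1.308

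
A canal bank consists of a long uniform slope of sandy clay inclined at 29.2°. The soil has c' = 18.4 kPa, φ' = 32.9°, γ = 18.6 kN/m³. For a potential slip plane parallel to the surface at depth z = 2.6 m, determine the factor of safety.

FS = 2.05

For an infinite slope with a slip plane parallel to the surface (no pore pressure): FS = [c' + γz cos²β tanφ'] / [γz sinβ cosβ].
γz = 18.6·2.6 = 48.36 kN/m²
Numerator = 18.4 + 48.36·cos²29.2°·tan32.9° = 18.4 + 48.36·0.7620·0.6469 = 42.239 kPa
Denominator = 48.36·sin29.2°·cos29.2° = 48.36·0.4879·0.8729 = 20.595 kPa
FS = 42.239 / 20.595 = 2.051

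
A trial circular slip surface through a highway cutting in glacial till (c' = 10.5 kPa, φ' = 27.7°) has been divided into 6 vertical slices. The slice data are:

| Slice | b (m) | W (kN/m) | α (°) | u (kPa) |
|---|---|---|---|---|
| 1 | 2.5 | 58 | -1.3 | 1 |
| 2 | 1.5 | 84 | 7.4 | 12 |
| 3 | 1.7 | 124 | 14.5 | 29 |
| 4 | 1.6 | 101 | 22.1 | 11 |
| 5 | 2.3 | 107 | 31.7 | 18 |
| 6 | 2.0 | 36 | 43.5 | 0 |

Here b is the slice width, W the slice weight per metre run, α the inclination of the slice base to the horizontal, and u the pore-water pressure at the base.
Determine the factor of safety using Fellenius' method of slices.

Ordinary method of slices: FS = Σ[c'·Δl_i + (W_i cosα_i − u_i·Δl_i)·tanφ'] / Σ W_i sinα_i, with Δl_i = b_i / cosα_i.
Slice 1: Δl = 2.5/cos(-1.3°) = 2.501 m; N'_1 = 58·cos(-1.3°) − 1·2.501 = 55.5; c'Δl = 26.26; W sinα = -1.3
Slice 2: Δl = 1.5/cos7.4° = 1.513 m; N'_2 = 84·cos7.4° − 12·1.513 = 65.1; c'Δl = 15.88; W sinα = 10.8
Slice 3: Δl = 1.7/cos14.5° = 1.756 m; N'_3 = 124·cos14.5° − 29·1.756 = 69.1; c'Δl = 18.44; W sinα = 31.0
Slice 4: Δl = 1.6/cos22.1° = 1.727 m; N'_4 = 101·cos22.1° − 11·1.727 = 74.6; c'Δl = 18.13; W sinα = 38.0
Slice 5: Δl = 2.3/cos31.7° = 2.703 m; N'_5 = 107·cos31.7° − 18·2.703 = 42.4; c'Δl = 28.38; W sinα = 56.2
Slice 6: Δl = 2.0/cos43.5° = 2.757 m; N'_6 = 36·cos43.5° − 0·2.757 = 26.1; c'Δl = 28.95; W sinα = 24.8
Σc'Δl = 136.0 kN/m; ΣN' = 332.8 kN/m; ΣW sinα = 159.6 kN/m
Resisting = 136.0 + 332.8·tan27.7° = 136.0 + 174.7 = 310.8 kN/m
FS = 310.8 / 159.6 = 1.948

FS = 1.95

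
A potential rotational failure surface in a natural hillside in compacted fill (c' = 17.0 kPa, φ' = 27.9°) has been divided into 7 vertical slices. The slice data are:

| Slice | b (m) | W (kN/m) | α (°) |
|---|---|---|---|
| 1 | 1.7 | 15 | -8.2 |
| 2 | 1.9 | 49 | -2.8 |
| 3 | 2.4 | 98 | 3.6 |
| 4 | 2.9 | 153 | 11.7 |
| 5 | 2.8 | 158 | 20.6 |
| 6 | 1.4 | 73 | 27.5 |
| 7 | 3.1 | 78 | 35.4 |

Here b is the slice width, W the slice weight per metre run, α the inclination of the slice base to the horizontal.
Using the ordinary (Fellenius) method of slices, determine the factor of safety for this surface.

FS = 3.63

Ordinary method of slices: FS = Σ[c'·Δl_i + (W_i cosα_i)·tanφ'] / Σ W_i sinα_i, with Δl_i = b_i / cosα_i.
Slice 1: Δl = 1.7/cos(-8.2°) = 1.718 m; N'_1 = 15·cos(-8.2°) = 14.8; c'Δl = 29.20; W sinα = -2.1
Slice 2: Δl = 1.9/cos(-2.8°) = 1.902 m; N'_2 = 49·cos(-2.8°) = 48.9; c'Δl = 32.34; W sinα = -2.4
Slice 3: Δl = 2.4/cos3.6° = 2.405 m; N'_3 = 98·cos3.6° = 97.8; c'Δl = 40.88; W sinα = 6.2
Slice 4: Δl = 2.9/cos11.7° = 2.962 m; N'_4 = 153·cos11.7° = 149.8; c'Δl = 50.35; W sinα = 31.0
Slice 5: Δl = 2.8/cos20.6° = 2.991 m; N'_5 = 158·cos20.6° = 147.9; c'Δl = 50.85; W sinα = 55.6
Slice 6: Δl = 1.4/cos27.5° = 1.578 m; N'_6 = 73·cos27.5° = 64.8; c'Δl = 26.83; W sinα = 33.7
Slice 7: Δl = 3.1/cos35.4° = 3.803 m; N'_7 = 78·cos35.4° = 63.6; c'Δl = 64.65; W sinα = 45.2
Σc'Δl = 295.1 kN/m; ΣN' = 587.6 kN/m; ΣW sinα = 167.1 kN/m
Resisting = 295.1 + 587.6·tan27.9° = 295.1 + 311.1 = 606.2 kN/m
FS = 606.2 / 167.1 = 3.627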